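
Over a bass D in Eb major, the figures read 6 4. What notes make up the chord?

A fourth above D in this key is G.
A sixth above D in this key is Bb.
Together with the bass D, this spells G minor in second inversion.

D, G, Bb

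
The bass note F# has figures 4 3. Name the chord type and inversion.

seventh chord, second inversion

4 3 is shorthand for 6/4/3.
Intervals of 6/4/3 above the bass form a seventh chord; the bass is the fifth, so this is second inversion.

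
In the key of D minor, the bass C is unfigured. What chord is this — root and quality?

C major

An unfigured bass indicates a triad in root position.
In root position the bass is the root, so the root is C.
The chord tones are C, E, G, giving C major.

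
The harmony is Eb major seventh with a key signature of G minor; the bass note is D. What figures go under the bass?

D is the seventh of Eb major seventh, so the chord is in third inversion.
A seventh chord in third inversion is figured 6/4/2, conventionally abbreviated 4/2.

4/2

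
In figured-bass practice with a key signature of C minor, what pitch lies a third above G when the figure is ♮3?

B

Counting 2 letter steps above G lands on B; in C minor, that letter is Bb.
The ♮3 figure makes it natural, giving B.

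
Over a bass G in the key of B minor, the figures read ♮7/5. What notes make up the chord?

G, B, D, F

The written figures ♮7/5 are shorthand for 7/5/3: the 3 is implied.
A third above G in this key is B.
A fifth above G in this key is D.
A seventh above G in this key is F#, made natural (F) by the ♮ figure.
Together with the bass G, this spells G dominant seventh in root position.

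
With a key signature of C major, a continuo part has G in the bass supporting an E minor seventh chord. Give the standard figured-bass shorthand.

G is the third of E minor seventh, so the chord is in first inversion.
A seventh chord in first inversion is figured 6/5/3, conventionally abbreviated 6/5.

6/5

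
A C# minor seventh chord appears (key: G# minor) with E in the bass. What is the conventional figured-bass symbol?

6/5

E is the third of C# minor seventh, so the chord is in first inversion.
A seventh chord in first inversion is figured 6/5/3, conventionally abbreviated 6/5.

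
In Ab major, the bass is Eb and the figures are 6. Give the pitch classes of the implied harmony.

Eb, G, C

The written figures 6 are shorthand for 6/3: the 3 is implied.
A third above Eb in this key is G.
A sixth above Eb in this key is C.
Together with the bass Eb, this spells C minor in first inversion.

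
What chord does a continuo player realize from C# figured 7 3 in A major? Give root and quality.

C# minor seventh

The figures 7 3 indicate a seventh chord in root position.
In root position the bass is the root, so the root is C#.
The chord tones are C#, E, G#, B, giving C# minor seventh.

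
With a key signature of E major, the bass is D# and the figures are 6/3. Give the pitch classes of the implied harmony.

A third above D# in this key is F#.
A sixth above D# in this key is B.
Together with the bass D#, this spells B major in first inversion.

D#, F#, B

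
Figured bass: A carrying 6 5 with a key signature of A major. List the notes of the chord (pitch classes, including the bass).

The written figures 6 5 are shorthand for 6/5/3: the 3 is implied.
A third above A in this key is C#.
A fifth above A in this key is E.
A sixth above A in this key is F#.
Together with the bass A, this spells F# minor seventh in first inversion.

A, C#, E, F#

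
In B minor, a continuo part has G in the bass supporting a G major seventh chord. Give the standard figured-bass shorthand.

7

G is the root of G major seventh, so the chord is in root position.
A seventh chord in root position is figured 7/5/3, conventionally abbreviated 7.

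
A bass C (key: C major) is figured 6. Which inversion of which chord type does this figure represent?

6 is shorthand for 6/3.
Intervals of 6/3 above the bass form a triad; the bass is the third, so this is first inversion.

triad, first inversion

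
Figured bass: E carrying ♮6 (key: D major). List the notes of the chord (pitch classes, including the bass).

E, G, C

The written figures ♮6 are shorthand for 6/3: the 3 is implied.
A third above E in this key is G.
A sixth above E in this key is C#, made natural (C) by the ♮ figure.
Together with the bass E, this spells C major in first inversion.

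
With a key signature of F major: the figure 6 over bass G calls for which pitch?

E

Counting 5 letter steps above G lands on E; in F major, that letter is E.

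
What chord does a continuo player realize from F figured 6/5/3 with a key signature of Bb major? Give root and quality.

The figures 6/5/3 indicate a seventh chord in first inversion.
In first inversion the root lies a sixth above the bass: a sixth above F in Bb major is D.
The chord tones are F, A, C, D, giving D minor seventh.

D minor seventh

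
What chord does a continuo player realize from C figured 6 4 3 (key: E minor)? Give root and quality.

F# half-diminished seventh

The figures 6 4 3 indicate a seventh chord in second inversion.
In second inversion the root lies a fourth above the bass: a fourth above C in E minor is F#.
The chord tones are C, E, F#, A, giving F# half-diminished seventh.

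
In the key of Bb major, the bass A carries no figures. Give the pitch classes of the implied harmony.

An unfigured bass implies 5/3.
A third above A in this key is C.
A fifth above A in this key is Eb.
Together with the bass A, this spells A diminished in root position.

A, C, Eb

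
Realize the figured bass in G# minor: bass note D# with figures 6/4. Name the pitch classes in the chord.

D#, G#, B

A fourth above D# in this key is G#.
A sixth above D# in this key is B.
Together with the bass D#, this spells G# minor in second inversion.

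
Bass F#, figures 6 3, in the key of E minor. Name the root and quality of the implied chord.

D major

The figures 6 3 indicate a triad in first inversion.
In first inversion the root lies a sixth above the bass: a sixth above F# in E minor is D.
The chord tones are F#, A, D, giving D major.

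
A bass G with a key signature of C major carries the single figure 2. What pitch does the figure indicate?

Counting 1 letter step above G lands on A; in C major, that letter is A.

A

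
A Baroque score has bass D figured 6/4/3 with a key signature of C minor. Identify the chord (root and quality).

The figures 6/4/3 indicate a seventh chord in second inversion.
In second inversion the root lies a fourth above the bass: a fourth above D in C minor is G.
The chord tones are D, F, G, Bb, giving G minor seventh.

G minor seventh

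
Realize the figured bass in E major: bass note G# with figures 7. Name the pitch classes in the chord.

The written figures 7 are shorthand for 7/5/3: the 5/3 are implied.
A third above G# in this key is B.
A fifth above G# in this key is D#.
A seventh above G# in this key is F#.
Together with the bass G#, this spells G# minor seventh in root position.

G#, B, D#, F#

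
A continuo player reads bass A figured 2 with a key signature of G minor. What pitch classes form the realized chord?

A, Bb, D, F

The written figures 2 are shorthand for 6/4/2: the 6/4 are implied.
A second above A in this key is Bb.
A fourth above A in this key is D.
A sixth above A in this key is F.
Together with the bass A, this spells Bb major seventh in third inversion.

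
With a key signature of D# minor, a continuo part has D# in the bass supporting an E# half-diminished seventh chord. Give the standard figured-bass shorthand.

D# is the seventh of E# half-diminished seventh, so the chord is in third inversion.
A seventh chord in third inversion is figured 6/4/2, conventionally abbreviated 4/2.

4/2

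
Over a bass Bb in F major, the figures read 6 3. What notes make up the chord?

A third above Bb in this key is D.
A sixth above Bb in this key is G.
Together with the bass Bb, this spells G minor in first inversion.

Bb, D, G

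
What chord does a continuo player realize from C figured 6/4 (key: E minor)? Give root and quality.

The figures 6/4 indicate a triad in second inversion.
In second inversion the root lies a fourth above the bass: a fourth above C in E minor is F#.
The chord tones are C, F#, A, giving F# diminished.

F# diminished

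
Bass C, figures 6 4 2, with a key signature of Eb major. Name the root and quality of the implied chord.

The figures 6 4 2 indicate a seventh chord in third inversion.
In third inversion the root lies a second above the bass: a second above C in Eb major is D.
The chord tones are C, D, F, Ab, giving D half-diminished seventh.

D half-diminished seventh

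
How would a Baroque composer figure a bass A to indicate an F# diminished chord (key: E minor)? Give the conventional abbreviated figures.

A is the third of F# diminished, so the chord is in first inversion.
A triad in first inversion is figured 6/3, conventionally abbreviated 6.

6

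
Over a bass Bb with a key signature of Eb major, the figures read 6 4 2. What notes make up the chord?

Bb, C, Eb, G

A second above Bb in this key is C.
A fourth above Bb in this key is Eb.
A sixth above Bb in this key is G.
Together with the bass Bb, this spells C minor seventh in third inversion.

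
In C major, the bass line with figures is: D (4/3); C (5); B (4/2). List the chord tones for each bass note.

D, F, G, B | C, E, G | B, C, E, G

D (6/4/3): D, F, G, B.
C (5/3): C, E, G.
B (6/4/2): B, C, E, G.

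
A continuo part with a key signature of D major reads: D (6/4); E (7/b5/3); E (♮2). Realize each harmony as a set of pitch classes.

D, G, B | E, G, Bb, D | E, F, A, C#

D (6/4): D, G, B.
E (7/b5/3): E, G, Bb, D.
E (6/4/♮2): E, F, A, C#.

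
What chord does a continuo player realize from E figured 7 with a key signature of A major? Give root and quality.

E dominant seventh

The figures 7 indicate a seventh chord in root position.
In root position the bass is the root, so the root is E.
The chord tones are E, G#, B, D, giving E dominant seventh.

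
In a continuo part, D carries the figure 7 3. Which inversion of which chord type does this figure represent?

seventh chord, root position

7 3 is shorthand for 7/5/3.
Intervals of 7/5/3 above the bass form a seventh chord; the bass is the root, so this is root position.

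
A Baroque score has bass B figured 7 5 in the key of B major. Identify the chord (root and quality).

B major seventh

The figures 7 5 indicate a seventh chord in root position.
In root position the bass is the root, so the root is B.
The chord tones are B, D#, F#, A#, giving B major seventh.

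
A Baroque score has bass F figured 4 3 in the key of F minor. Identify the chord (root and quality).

The figures 4 3 indicate a seventh chord in second inversion.
In second inversion the root lies a fourth above the bass: a fourth above F in F minor is Bb.
The chord tones are F, Ab, Bb, Db, giving Bb minor seventh.

Bb minor seventh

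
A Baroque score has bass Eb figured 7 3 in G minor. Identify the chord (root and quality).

Eb major seventh

The figures 7 3 indicate a seventh chord in root position.
In root position the bass is the root, so the root is Eb.
The chord tones are Eb, G, Bb, D, giving Eb major seventh.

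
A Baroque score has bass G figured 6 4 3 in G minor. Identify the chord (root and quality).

The figures 6 4 3 indicate a seventh chord in second inversion.
In second inversion the root lies a fourth above the bass: a fourth above G in G minor is C.
The chord tones are G, Bb, C, Eb, giving C minor seventh.

C minor seventh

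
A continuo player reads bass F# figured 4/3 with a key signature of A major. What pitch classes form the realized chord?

F#, A, B, D

The written figures 4/3 are shorthand for 6/4/3: the 6 is implied.
A third above F# in this key is A.
A fourth above F# in this key is B.
A sixth above F# in this key is D.
Together with the bass F#, this spells B minor seventh in second inversion.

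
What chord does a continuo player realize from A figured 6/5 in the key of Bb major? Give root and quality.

The figures 6/5 indicate a seventh chord in first inversion.
In first inversion the root lies a sixth above the bass: a sixth above A in Bb major is F.
The chord tones are A, C, Eb, F, giving F dominant seventh.

F dominant seventh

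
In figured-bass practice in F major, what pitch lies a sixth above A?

Counting 5 letter steps above A lands on F; in F major, that letter is F.

F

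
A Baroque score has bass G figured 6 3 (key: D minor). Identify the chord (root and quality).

E diminished

The figures 6 3 indicate a triad in first inversion.
In first inversion the root lies a sixth above the bass: a sixth above G in D minor is E.
The chord tones are G, Bb, E, giving E diminished.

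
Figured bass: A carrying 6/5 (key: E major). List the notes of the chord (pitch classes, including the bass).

The written figures 6/5 are shorthand for 6/5/3: the 3 is implied.
A third above A in this key is C#.
A fifth above A in this key is E.
A sixth above A in this key is F#.
Together with the bass A, this spells F# minor seventh in first inversion.

A, C#, E, F#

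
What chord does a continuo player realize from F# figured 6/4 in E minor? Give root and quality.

B minor

The figures 6/4 indicate a triad in second inversion.
In second inversion the root lies a fourth above the bass: a fourth above F# in E minor is B.
The chord tones are F#, B, D, giving B minor.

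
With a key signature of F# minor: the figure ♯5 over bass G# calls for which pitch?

D#

Counting 4 letter steps above G# lands on D; in F# minor, that letter is D.
The #5 figure raises it a semitone, giving D#.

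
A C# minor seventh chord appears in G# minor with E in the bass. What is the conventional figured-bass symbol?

6/5

E is the third of C# minor seventh, so the chord is in first inversion.
A seventh chord in first inversion is figured 6/5/3, conventionally abbreviated 6/5.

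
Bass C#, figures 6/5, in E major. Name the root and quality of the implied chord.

A major seventh

The figures 6/5 indicate a seventh chord in first inversion.
In first inversion the root lies a sixth above the bass: a sixth above C# in E major is A.
The chord tones are C#, E, G#, A, giving A major seventh.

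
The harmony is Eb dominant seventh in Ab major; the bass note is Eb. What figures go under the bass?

Eb is the root of Eb dominant seventh, so the chord is in root position.
A seventh chord in root position is figured 7/5/3, conventionally abbreviated 7.

7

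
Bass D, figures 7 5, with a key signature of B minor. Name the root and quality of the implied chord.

The figures 7 5 indicate a seventh chord in root position.
In root position the bass is the root, so the root is D.
The chord tones are D, F#, A, C#, giving D major seventh.

D major seventh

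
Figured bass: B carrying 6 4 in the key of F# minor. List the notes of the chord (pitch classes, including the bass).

A fourth above B in this key is E.
A sixth above B in this key is G#.
Together with the bass B, this spells E major in second inversion.

B, E, G#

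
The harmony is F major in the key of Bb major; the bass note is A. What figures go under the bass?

6

A is the third of F major, so the chord is in first inversion.
A triad in first inversion is figured 6/3, conventionally abbreviated 6.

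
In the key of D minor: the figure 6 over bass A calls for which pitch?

F

Counting 5 letter steps above A lands on F; in D minor, that letter is F.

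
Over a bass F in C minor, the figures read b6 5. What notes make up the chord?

F, Ab, C, Db

The written figures b6 5 are shorthand for 6/5/3: the 3 is implied.
A third above F in this key is Ab.
A fifth above F in this key is C.
A sixth above F in this key is D, lowered to Db by the flat.
Together with the bass F, this spells Db major seventh in first inversion.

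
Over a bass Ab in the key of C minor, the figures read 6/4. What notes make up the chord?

Ab, D, F

A fourth above Ab in this key is D.
A sixth above Ab in this key is F.
Together with the bass Ab, this spells D diminished in second inversion.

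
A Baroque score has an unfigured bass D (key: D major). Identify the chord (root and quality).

An unfigured bass indicates a triad in root position.
In root position the bass is the root, so the root is D.
The chord tones are D, F#, A, giving D major.

D major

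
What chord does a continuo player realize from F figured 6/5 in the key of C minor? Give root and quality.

The figures 6/5 indicate a seventh chord in first inversion.
In first inversion the root lies a sixth above the bass: a sixth above F in C minor is D.
The chord tones are F, Ab, C, D, giving D half-diminished seventh.

D half-diminished seventh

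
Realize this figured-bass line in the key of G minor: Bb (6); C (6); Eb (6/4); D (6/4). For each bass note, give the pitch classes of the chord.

Bb, D, G | C, Eb, A | Eb, A, C | D, G, Bb

Bb (6/3): Bb, D, G.
C (6/3): C, Eb, A.
Eb (6/4): Eb, A, C.
D (6/4): D, G, Bb.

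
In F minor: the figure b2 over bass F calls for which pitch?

Gb

Counting 1 letter step above F lands on G; in F minor, that letter is G.
The b2 figure lowers it a semitone, giving Gb.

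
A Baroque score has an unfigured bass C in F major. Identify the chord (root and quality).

C major

An unfigured bass indicates a triad in root position.
In root position the bass is the root, so the root is C.
The chord tones are C, E, G, giving C major.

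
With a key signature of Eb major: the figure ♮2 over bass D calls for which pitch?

Counting 1 letter step above D lands on E; in Eb major, that letter is Eb.
The ♮2 figure makes it natural, giving E.

E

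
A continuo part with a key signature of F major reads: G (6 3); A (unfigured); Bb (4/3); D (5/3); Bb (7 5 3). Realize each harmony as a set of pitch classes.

G, Bb, E | A, C, E | Bb, D, E, G | D, F, A | Bb, D, F, A

G (6/3): G, Bb, E.
A (5/3): A, C, E.
Bb (6/4/3): Bb, D, E, G.
D (5/3): D, F, A.
Bb (7/5/3): Bb, D, F, A.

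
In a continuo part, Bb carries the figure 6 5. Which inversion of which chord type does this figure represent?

6 5 is shorthand for 6/5/3.
Intervals of 6/5/3 above the bass form a seventh chord; the bass is the third, so this is first inversion.

seventh chord, first inversion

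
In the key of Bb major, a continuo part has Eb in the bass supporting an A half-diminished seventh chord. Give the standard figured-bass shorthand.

4/3

Eb is the fifth of A half-diminished seventh, so the chord is in second inversion.
A seventh chord in second inversion is figured 6/4/3, conventionally abbreviated 4/3.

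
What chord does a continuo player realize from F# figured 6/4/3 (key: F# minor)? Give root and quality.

B minor seventh

The figures 6/4/3 indicate a seventh chord in second inversion.
In second inversion the root lies a fourth above the bass: a fourth above F# in F# minor is B.
The chord tones are F#, A, B, D, giving B minor seventh.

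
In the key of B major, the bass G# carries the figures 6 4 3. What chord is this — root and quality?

The figures 6 4 3 indicate a seventh chord in second inversion.
In second inversion the root lies a fourth above the bass: a fourth above G# in B major is C#.
The chord tones are G#, B, C#, E, giving C# minor seventh.

C# minor seventh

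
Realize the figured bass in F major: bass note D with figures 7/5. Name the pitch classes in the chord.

The written figures 7/5 are shorthand for 7/5/3: the 3 is implied.
A third above D in this key is F.
A fifth above D in this key is A.
A seventh above D in this key is C.
Together with the bass D, this spells D minor seventh in root position.

D, F, A, C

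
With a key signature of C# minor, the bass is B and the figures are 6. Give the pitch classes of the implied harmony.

B, D#, G#

The written figures 6 are shorthand for 6/3: the 3 is implied.
A third above B in this key is D#.
A sixth above B in this key is G#.
Together with the bass B, this spells G# minor in first inversion.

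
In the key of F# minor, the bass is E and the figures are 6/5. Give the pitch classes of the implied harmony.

The written figures 6/5 are shorthand for 6/5/3: the 3 is implied.
A third above E in this key is G#.
A fifth above E in this key is B.
A sixth above E in this key is C#.
Together with the bass E, this spells C# minor seventh in first inversion.

E, G#, B, C#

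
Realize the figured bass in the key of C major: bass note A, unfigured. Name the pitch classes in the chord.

An unfigured bass implies 5/3.
A third above A in this key is C.
A fifth above A in this key is E.
Together with the bass A, this spells A minor in root position.

A, C, E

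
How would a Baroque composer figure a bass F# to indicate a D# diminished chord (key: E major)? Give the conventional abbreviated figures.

6

F# is the third of D# diminished, so the chord is in first inversion.
A triad in first inversion is figured 6/3, conventionally abbreviated 6.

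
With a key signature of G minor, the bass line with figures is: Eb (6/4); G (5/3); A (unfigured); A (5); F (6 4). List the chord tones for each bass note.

Eb, A, C | G, Bb, D | A, C, Eb | A, C, Eb | F, Bb, D

Eb (6/4): Eb, A, C.
G (5/3): G, Bb, D.
A (5/3): A, C, Eb.
A (5/3): A, C, Eb.
F (6/4): F, Bb, D.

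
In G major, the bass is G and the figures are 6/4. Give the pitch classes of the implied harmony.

A fourth above G in this key is C.
A sixth above G in this key is E.
Together with the bass G, this spells C major in second inversion.

G, C, E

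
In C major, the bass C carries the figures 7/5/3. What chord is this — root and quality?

C major seventh

The figures 7/5/3 indicate a seventh chord in root position.
In root position the bass is the root, so the root is C.
The chord tones are C, E, G, B, giving C major seventh.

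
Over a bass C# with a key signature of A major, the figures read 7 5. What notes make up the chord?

C#, E, G#, B

The written figures 7 5 are shorthand for 7/5/3: the 3 is implied.
A third above C# in this key is E.
A fifth above C# in this key is G#.
A seventh above C# in this key is B.
Together with the bass C#, this spells C# minor seventh in root position.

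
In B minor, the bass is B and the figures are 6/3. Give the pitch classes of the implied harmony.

B, D, G

A third above B in this key is D.
A sixth above B in this key is G.
Together with the bass B, this spells G major in first inversion.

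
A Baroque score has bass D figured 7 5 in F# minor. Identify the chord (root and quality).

The figures 7 5 indicate a seventh chord in root position.
In root position the bass is the root, so the root is D.
The chord tones are D, F#, A, C#, giving D major seventh.

D major seventh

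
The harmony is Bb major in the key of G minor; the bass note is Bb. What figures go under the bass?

Bb is the root of Bb major, so the chord is in root position.
A triad in root position is figured 5/3, conventionally abbreviated (no figures — root-position triad).

no figures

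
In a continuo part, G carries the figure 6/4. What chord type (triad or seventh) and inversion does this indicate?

Intervals of 6/4 above the bass form a triad; the bass is the fifth, so this is second inversion.

triad, second inversion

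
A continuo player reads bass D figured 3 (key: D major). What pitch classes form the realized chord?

D, F#, A

The written figures 3 are shorthand for 5/3: the 5 is implied.
A third above D in this key is F#.
A fifth above D in this key is A.
Together with the bass D, this spells D major in root position.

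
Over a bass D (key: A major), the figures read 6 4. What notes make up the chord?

D, G#, B

A fourth above D in this key is G#.
A sixth above D in this key is B.
Together with the bass D, this spells G# diminished in second inversion.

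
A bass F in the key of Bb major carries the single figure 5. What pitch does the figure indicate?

C

Counting 4 letter steps above F lands on C; in Bb major, that letter is C.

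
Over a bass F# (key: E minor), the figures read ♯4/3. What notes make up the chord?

F#, A, B#, D

The written figures ♯4/3 are shorthand for 6/4/3: the 6 is implied.
A third above F# in this key is A.
A fourth above F# in this key is B, raised to B# by the sharp.
A sixth above F# in this key is D.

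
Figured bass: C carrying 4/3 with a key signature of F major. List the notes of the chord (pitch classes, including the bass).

The written figures 4/3 are shorthand for 6/4/3: the 6 is implied.
A third above C in this key is E.
A fourth above C in this key is F.
A sixth above C in this key is A.
Together with the bass C, this spells F major seventh in second inversion.

C, E, F, A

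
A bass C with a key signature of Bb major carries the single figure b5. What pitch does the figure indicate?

Counting 4 letter steps above C lands on G; in Bb major, that letter is G.
The b5 figure lowers it a semitone, giving Gb.

Gb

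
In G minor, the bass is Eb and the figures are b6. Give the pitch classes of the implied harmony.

Eb, G, Cb

The written figures b6 are shorthand for 6/3: the 3 is implied.
A third above Eb in this key is G.
A sixth above Eb in this key is C, lowered to Cb by the flat.
Together with the bass Eb, this spells Cb augmented in first inversion.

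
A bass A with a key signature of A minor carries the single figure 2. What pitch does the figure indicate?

B

Counting 1 letter step above A lands on B; in A minor, that letter is B.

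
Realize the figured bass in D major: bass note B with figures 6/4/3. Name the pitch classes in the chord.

B, D, E, G

A third above B in this key is D.
A fourth above B in this key is E.
A sixth above B in this key is G.
Together with the bass B, this spells E minor seventh in second inversion.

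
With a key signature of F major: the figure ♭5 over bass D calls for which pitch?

Ab

Counting 4 letter steps above D lands on A; in F major, that letter is A.
The b5 figure lowers it a semitone, giving Ab.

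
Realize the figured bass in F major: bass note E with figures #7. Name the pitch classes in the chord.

The written figures #7 are shorthand for 7/5/3: the 5/3 are implied.
A third above E in this key is G.
A fifth above E in this key is Bb.
A seventh above E in this key is D, raised to D# by the sharp.

E, G, Bb, D#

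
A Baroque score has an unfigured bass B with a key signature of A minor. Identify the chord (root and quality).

B diminished

An unfigured bass indicates a triad in root position.
In root position the bass is the root, so the root is B.
The chord tones are B, D, F, giving B diminished.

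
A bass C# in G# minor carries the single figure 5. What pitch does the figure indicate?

Counting 4 letter steps above C# lands on G; in G# minor, that letter is G#.

G#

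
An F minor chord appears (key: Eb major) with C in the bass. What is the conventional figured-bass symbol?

C is the fifth of F minor, so the chord is in second inversion.
A triad in second inversion is figured 6/4, conventionally abbreviated 6/4.

6/4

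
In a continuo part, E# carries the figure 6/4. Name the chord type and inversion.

Intervals of 6/4 above the bass form a triad; the bass is the fifth, so this is second inversion.

triad, second inversion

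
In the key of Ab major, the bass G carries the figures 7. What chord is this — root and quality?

G half-diminished seventh

The figures 7 indicate a seventh chord in root position.
In root position the bass is the root, so the root is G.
The chord tones are G, Bb, Db, F, giving G half-diminished seventh.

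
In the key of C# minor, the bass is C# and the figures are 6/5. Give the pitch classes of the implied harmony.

C#, E, G#, A

The written figures 6/5 are shorthand for 6/5/3: the 3 is implied.
A third above C# in this key is E.
A fifth above C# in this key is G#.
A sixth above C# in this key is A.
Together with the bass C#, this spells A major seventh in first inversion.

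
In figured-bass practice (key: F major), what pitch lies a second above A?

Bb

Counting 1 letter step above A lands on B; in F major, that letter is Bb.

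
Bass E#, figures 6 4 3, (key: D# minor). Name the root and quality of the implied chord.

The figures 6 4 3 indicate a seventh chord in second inversion.
In second inversion the root lies a fourth above the bass: a fourth above E# in D# minor is A#.
The chord tones are E#, G#, A#, C#, giving A# minor seventh.

A# minor seventh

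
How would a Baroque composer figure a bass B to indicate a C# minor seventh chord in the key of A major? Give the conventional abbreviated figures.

4/2

B is the seventh of C# minor seventh, so the chord is in third inversion.
A seventh chord in third inversion is figured 6/4/2, conventionally abbreviated 4/2.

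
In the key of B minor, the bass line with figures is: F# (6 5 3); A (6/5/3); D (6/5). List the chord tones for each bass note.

F#, A, C#, D | A, C#, E, F# | D, F#, A, B

F# (6/5/3): F#, A, C#, D.
A (6/5/3): A, C#, E, F#.
D (6/5/3): D, F#, A, B.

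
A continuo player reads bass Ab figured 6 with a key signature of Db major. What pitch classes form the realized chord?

Ab, C, F

The written figures 6 are shorthand for 6/3: the 3 is implied.
A third above Ab in this key is C.
A sixth above Ab in this key is F.
Together with the bass Ab, this spells F minor in first inversion.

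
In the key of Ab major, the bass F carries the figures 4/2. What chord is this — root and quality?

The figures 4/2 indicate a seventh chord in third inversion.
In third inversion the root lies a second above the bass: a second above F in Ab major is G.
The chord tones are F, G, Bb, Db, giving G half-diminished seventh.

G half-diminished seventh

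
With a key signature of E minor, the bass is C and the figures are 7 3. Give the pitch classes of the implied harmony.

C, E, G, B

The written figures 7 3 are shorthand for 7/5/3: the 5 is implied.
A third above C in this key is E.
A fifth above C in this key is G.
A seventh above C in this key is B.
Together with the bass C, this spells C major seventh in root position.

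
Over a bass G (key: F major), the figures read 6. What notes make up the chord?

G, Bb, E

The written figures 6 are shorthand for 6/3: the 3 is implied.
A third above G in this key is Bb.
A sixth above G in this key is E.
Together with the bass G, this spells E diminished in first inversion.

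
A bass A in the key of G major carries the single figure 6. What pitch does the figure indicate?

F#

Counting 5 letter steps above A lands on F; in G major, that letter is F#.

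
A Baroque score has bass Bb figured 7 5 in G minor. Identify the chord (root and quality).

Bb major seventh

The figures 7 5 indicate a seventh chord in root position.
In root position the bass is the root, so the root is Bb.
The chord tones are Bb, D, F, A, giving Bb major seventh.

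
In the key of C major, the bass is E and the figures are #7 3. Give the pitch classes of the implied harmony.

E, G, B, D#

The written figures #7 3 are shorthand for 7/5/3: the 5 is implied.
A third above E in this key is G.
A fifth above E in this key is B.
A seventh above E in this key is D, raised to D# by the sharp.
Together with the bass E, this spells E minor-major seventh in root position.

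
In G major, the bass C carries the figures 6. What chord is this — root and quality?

A minor

The figures 6 indicate a triad in first inversion.
In first inversion the root lies a sixth above the bass: a sixth above C in G major is A.
The chord tones are C, E, A, giving A minor.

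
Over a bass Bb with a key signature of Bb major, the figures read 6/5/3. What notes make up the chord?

A third above Bb in this key is D.
A fifth above Bb in this key is F.
A sixth above Bb in this key is G.
Together with the bass Bb, this spells G minor seventh in first inversion.

Bb, D, F, G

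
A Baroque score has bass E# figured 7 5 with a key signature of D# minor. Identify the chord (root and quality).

E# half-diminished seventh

The figures 7 5 indicate a seventh chord in root position.
In root position the bass is the root, so the root is E#.
The chord tones are E#, G#, B, D#, giving E# half-diminished seventh.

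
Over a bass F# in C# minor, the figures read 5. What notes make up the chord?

The written figures 5 are shorthand for 5/3: the 3 is implied.
A third above F# in this key is A.
A fifth above F# in this key is C#.
Together with the bass F#, this spells F# minor in root position.

F#, A, C#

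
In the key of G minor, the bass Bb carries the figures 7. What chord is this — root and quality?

Bb major seventh

The figures 7 indicate a seventh chord in root position.
In root position the bass is the root, so the root is Bb.
The chord tones are Bb, D, F, A, giving Bb major seventh.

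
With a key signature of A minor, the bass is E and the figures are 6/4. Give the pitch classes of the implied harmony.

E, A, C

A fourth above E in this key is A.
A sixth above E in this key is C.
Together with the bass E, this spells A minor in second inversion.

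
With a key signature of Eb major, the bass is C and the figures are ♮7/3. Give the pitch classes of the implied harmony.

The written figures ♮7/3 are shorthand for 7/5/3: the 5 is implied.
A third above C in this key is Eb.
A fifth above C in this key is G.
A seventh above C in this key is Bb, made natural (B) by the ♮ figure.
Together with the bass C, this spells C minor-major seventh in root position.

C, Eb, G, B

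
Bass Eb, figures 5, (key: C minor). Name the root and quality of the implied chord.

The figures 5 indicate a triad in root position.
In root position the bass is the root, so the root is Eb.
The chord tones are Eb, G, Bb, giving Eb major.

Eb major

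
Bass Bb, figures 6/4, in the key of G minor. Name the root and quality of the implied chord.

Eb major

The figures 6/4 indicate a triad in second inversion.
In second inversion the root lies a fourth above the bass: a fourth above Bb in G minor is Eb.
The chord tones are Bb, Eb, G, giving Eb major.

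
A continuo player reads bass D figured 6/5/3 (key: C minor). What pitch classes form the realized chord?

D, F, Ab, Bb

A third above D in this key is F.
A fifth above D in this key is Ab.
A sixth above D in this key is Bb.
Together with the bass D, this spells Bb dominant seventh in first inversion.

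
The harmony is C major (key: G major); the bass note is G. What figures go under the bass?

G is the fifth of C major, so the chord is in second inversion.
A triad in second inversion is figured 6/4, conventionally abbreviated 6/4.

6/4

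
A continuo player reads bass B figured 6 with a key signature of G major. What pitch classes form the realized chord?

The written figures 6 are shorthand for 6/3: the 3 is implied.
A third above B in this key is D.
A sixth above B in this key is G.
Together with the bass B, this spells G major in first inversion.

B, D, G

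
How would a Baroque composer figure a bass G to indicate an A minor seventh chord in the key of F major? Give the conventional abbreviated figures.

G is the seventh of A minor seventh, so the chord is in third inversion.
A seventh chord in third inversion is figured 6/4/2, conventionally abbreviated 4/2.

4/2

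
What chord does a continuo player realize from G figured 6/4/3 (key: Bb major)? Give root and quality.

C minor seventh

The figures 6/4/3 indicate a seventh chord in second inversion.
In second inversion the root lies a fourth above the bass: a fourth above G in Bb major is C.
The chord tones are G, Bb, C, Eb, giving C minor seventh.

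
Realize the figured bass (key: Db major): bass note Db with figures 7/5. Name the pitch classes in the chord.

The written figures 7/5 are shorthand for 7/5/3: the 3 is implied.
A third above Db in this key is F.
A fifth above Db in this key is Ab.
A seventh above Db in this key is C.
Together with the bass Db, this spells Db major seventh in root position.

Db, F, Ab, C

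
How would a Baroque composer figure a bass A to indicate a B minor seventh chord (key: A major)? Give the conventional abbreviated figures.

A is the seventh of B minor seventh, so the chord is in third inversion.
A seventh chord in third inversion is figured 6/4/2, conventionally abbreviated 4/2.

4/2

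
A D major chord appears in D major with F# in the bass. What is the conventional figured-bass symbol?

6

F# is the third of D major, so the chord is in first inversion.
A triad in first inversion is figured 6/3, conventionally abbreviated 6.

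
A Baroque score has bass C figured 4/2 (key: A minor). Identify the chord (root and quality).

The figures 4/2 indicate a seventh chord in third inversion.
In third inversion the root lies a second above the bass: a second above C in A minor is D.
The chord tones are C, D, F, A, giving D minor seventh.

D minor seventh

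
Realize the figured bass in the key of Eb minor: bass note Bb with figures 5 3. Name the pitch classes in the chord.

Bb, Db, F

A third above Bb in this key is Db.
A fifth above Bb in this key is F.
Together with the bass Bb, this spells Bb minor in root position.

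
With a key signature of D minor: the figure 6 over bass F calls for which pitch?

Counting 5 letter steps above F lands on D; in D minor, that letter is D.

D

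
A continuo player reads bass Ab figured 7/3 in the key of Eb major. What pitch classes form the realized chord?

Ab, C, Eb, G

The written figures 7/3 are shorthand for 7/5/3: the 5 is implied.
A third above Ab in this key is C.
A fifth above Ab in this key is Eb.
A seventh above Ab in this key is G.
Together with the bass Ab, this spells Ab major seventh in root position.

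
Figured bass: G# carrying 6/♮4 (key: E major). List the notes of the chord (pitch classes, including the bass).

G#, C, E

A fourth above G# in this key is C#, made natural (C) by the ♮ figure.
A sixth above G# in this key is E.
Together with the bass G#, this spells C augmented in second inversion.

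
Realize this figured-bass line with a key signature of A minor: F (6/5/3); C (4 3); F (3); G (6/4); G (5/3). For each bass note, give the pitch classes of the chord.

F (6/5/3): F, A, C, D.
C (6/4/3): C, E, F, A.
F (5/3): F, A, C.
G (6/4): G, C, E.
G (5/3): G, B, D.

F, A, C, D | C, E, F, A | F, A, C | G, C, E | G, B, D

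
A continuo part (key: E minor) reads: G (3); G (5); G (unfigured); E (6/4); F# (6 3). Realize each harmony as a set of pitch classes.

G (5/3): G, B, D.
G (5/3): G, B, D.
G (5/3): G, B, D.
E (6/4): E, A, C.
F# (6/3): F#, A, D.

G, B, D | G, B, D | G, B, D | E, A, C | F#, A, D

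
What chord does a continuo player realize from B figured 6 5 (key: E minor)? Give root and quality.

G major seventh

The figures 6 5 indicate a seventh chord in first inversion.
In first inversion the root lies a sixth above the bass: a sixth above B in E minor is G.
The chord tones are B, D, F#, G, giving G major seventh.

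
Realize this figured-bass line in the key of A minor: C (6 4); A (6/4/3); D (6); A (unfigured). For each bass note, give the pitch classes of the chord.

C, F, A | A, C, D, F | D, F, B | A, C, E

C (6/4): C, F, A.
A (6/4/3): A, C, D, F.
D (6/3): D, F, B.
A (5/3): A, C, E.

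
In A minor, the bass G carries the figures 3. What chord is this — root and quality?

G major

The figures 3 indicate a triad in root position.
In root position the bass is the root, so the root is G.
The chord tones are G, B, D, giving G major.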